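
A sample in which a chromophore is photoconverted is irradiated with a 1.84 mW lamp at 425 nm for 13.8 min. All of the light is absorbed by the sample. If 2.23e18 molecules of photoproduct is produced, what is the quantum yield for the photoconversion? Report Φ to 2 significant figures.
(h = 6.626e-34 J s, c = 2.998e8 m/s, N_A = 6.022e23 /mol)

Φ = 0.68

Product: 2.23e18 / 6.022e23 = 3.703e-6 mol.
Photon energy at 425 nm: hc/λ = (6.626e-34)(2.998e8)/(425e-9) = 4.674e-19 J.
Energy delivered: (1.84 mW)(828 s) = 1.524 J.
Photons incident: 1.524 / 4.674e-19 = 3.261e18, i.e. 3.261e18/6.022e23 = 5.415e-6 mol.
Φ = 3.703e-6 mol / 5.415e-6 mol photons = 0.68.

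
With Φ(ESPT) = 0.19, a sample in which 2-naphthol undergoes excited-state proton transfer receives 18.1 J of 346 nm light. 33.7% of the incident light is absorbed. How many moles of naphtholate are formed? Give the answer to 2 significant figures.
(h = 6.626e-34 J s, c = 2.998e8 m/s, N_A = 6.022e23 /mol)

3.4e-6 mol

Photon energy at 346 nm: hc/λ = (6.626e-34)(2.998e8)/(346e-9) = 5.741e-19 J.
Photons incident: 18.1 / 5.741e-19 = 3.153e19, i.e. 3.153e19/6.022e23 = 5.236e-5 mol.
Photons absorbed: 0.337 × 5.236e-5 = 1.765e-5 mol.
Product: Φ × n_abs = 0.19 × 1.765e-5 = 3.353e-6 mol.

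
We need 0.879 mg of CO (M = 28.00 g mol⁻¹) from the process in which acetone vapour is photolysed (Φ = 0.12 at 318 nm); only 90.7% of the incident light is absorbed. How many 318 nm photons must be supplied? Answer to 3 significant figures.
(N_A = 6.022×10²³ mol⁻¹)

Product: 0.879 mg / 28.00 g mol⁻¹ = 3.139×10⁻⁵ mol.
Photons that must be absorbed: 3.139×10⁻⁵ / 0.12 = 2.616×10⁻⁴ mol.
Incident photons needed: 2.616×10⁻⁴ / 0.907 = 2.884×10⁻⁴ mol.
Photon count: 2.884×10⁻⁴ × 6.022×10²³ = 1.74×10²⁰.

1.74×10²⁰ photons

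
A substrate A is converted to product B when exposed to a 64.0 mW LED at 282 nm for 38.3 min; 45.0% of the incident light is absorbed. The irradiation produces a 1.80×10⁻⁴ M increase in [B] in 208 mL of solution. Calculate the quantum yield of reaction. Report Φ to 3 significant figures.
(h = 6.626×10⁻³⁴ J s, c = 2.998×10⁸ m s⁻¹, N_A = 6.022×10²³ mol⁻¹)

Product: (1.80×10⁻⁴ M)(0.208 L) = 3.744×10⁻⁵ mol.
Photon energy at 282 nm: hc/λ = (6.626×10⁻³⁴)(2.998×10⁸)/(282×10⁻⁹) = 7.044×10⁻¹⁹ J.
Energy delivered: (64.0 mW)(2298 s) = 147.1 J.
Photons incident: 147.1 / 7.044×10⁻¹⁹ = 2.088×10²⁰, i.e. 2.088×10²⁰/6.022×10²³ = 3.467×10⁻⁴ mol.
Photons absorbed: 0.450 × 3.467×10⁻⁴ = 1.560×10⁻⁴ mol.
Φ = 3.744×10⁻⁵ mol / 1.560×10⁻⁴ mol photons = 0.240.

Φ = 0.240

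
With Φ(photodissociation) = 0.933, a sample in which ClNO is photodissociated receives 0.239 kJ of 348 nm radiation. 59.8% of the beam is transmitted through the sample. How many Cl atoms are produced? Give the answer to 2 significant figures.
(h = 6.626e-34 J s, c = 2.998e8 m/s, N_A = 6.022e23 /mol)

Photon energy at 348 nm: hc/λ = (6.626e-34)(2.998e8)/(348e-9) = 5.708e-19 J.
Incident energy: 0.239 kJ = 239 J.
Photons incident: 239 / 5.708e-19 = 4.187e20, i.e. 4.187e20/6.022e23 = 6.953e-4 mol.
Fraction absorbed: 1 − 59.8/100 = 0.4020.
Photons absorbed: 0.4020 × 6.953e-4 = 2.795e-4 mol.
Product: Φ × n_abs = 0.933 × 2.795e-4 = 2.608e-4 mol.
As a count: 2.608e-4 × 6.022e23 = 1.6e20.

1.6e20 atoms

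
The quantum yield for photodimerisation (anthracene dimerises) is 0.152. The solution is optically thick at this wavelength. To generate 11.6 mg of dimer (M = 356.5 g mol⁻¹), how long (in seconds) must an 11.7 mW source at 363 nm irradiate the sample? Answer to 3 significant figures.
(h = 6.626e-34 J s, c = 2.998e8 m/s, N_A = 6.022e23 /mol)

Product: 11.6 mg / 356.5 g mol⁻¹ = 3.254e-5 mol.
Photons that must be absorbed: 3.254e-5 / 0.152 = 2.141e-4 mol.
Photon energy: hc/λ = 5.472e-19 J; per mole, 3.295e5 J mol⁻¹.
Energy required: 2.141e-4 × 3.295e5 = 70.55 J.
Time: 70.55 J / 0.0117 W = 6030 s.

t ≈ 6030 s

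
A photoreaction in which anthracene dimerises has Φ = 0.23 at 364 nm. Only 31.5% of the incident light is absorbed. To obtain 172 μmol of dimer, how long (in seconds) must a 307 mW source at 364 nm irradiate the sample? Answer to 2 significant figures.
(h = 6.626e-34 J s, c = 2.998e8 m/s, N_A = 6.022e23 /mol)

Product: 172 μmol = 1.72e-4 mol.
Photons that must be absorbed: 1.72e-4 / 0.23 = 7.478e-4 mol.
Incident photons needed: 7.478e-4 / 0.315 = 0.002374 mol.
Photon energy: hc/λ = 5.457e-19 J; per mole, 3.286e5 J mol⁻¹.
Energy required: 0.002374 × 3.286e5 = 780.1 J.
Time: 780.1 J / 0.307 W = 2500 s.

t ≈ 2500 s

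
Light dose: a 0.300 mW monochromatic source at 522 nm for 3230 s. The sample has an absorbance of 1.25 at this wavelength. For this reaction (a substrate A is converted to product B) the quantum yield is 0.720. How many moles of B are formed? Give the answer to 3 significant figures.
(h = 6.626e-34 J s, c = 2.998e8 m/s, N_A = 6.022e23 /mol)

Photon energy at 522 nm: hc/λ = (6.626e-34)(2.998e8)/(522e-9) = 3.806e-19 J.
Energy delivered: (0.300 mW)(3230 s) = 0.9690 J.
Photons incident: 0.9690 / 3.806e-19 = 2.546e18, i.e. 2.546e18/6.022e23 = 4.228e-6 mol.
Fraction absorbed: 1 − 10^(−1.25) = 0.9438.
Photons absorbed: 0.9438 × 4.228e-6 = 3.990e-6 mol.
Product: Φ × n_abs = 0.720 × 3.990e-6 = 2.873e-6 mol.

2.87e-6 mol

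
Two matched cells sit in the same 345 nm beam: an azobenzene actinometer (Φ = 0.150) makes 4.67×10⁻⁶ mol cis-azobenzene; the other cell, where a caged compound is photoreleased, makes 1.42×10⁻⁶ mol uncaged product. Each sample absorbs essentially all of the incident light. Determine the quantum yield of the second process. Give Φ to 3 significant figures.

Photons absorbed by the actinometer: 4.67×10⁻⁶ / 0.150 = 3.113×10⁻⁵ mol.
Φ(unknown) = 1.42×10⁻⁶ / 3.113×10⁻⁵ = 0.0456.

Φ = 0.0456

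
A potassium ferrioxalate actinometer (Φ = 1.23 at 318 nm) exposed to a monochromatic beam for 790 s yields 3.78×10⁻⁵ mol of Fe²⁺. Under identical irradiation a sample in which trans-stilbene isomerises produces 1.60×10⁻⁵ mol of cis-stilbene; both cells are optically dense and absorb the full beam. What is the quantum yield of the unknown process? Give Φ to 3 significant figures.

Φ = 0.521

Photons absorbed by the actinometer: 3.78×10⁻⁵ / 1.23 = 3.073×10⁻⁵ mol.
Φ(unknown) = 1.60×10⁻⁵ / 3.073×10⁻⁵ = 0.521.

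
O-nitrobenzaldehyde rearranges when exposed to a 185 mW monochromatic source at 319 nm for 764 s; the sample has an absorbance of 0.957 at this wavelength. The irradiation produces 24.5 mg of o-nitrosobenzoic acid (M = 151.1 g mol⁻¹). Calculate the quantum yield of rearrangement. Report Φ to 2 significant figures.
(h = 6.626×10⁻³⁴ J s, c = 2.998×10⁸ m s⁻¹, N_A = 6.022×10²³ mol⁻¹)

Φ = 0.48

Product: 24.5 mg / 151.1 g mol⁻¹ = 1.621×10⁻⁴ mol.
Photon energy at 319 nm: hc/λ = (6.626×10⁻³⁴)(2.998×10⁸)/(319×10⁻⁹) = 6.227×10⁻¹⁹ J.
Energy delivered: (185 mW)(764 s) = 141.3 J.
Photons incident: 141.3 / 6.227×10⁻¹⁹ = 2.269×10²⁰, i.e. 2.269×10²⁰/6.022×10²³ = 3.768×10⁻⁴ mol.
Fraction absorbed: 1 − 10^(−0.957) = 0.8896.
Photons absorbed: 0.8896 × 3.768×10⁻⁴ = 3.352×10⁻⁴ mol.
Φ = 1.621×10⁻⁴ mol / 3.352×10⁻⁴ mol photons = 0.48.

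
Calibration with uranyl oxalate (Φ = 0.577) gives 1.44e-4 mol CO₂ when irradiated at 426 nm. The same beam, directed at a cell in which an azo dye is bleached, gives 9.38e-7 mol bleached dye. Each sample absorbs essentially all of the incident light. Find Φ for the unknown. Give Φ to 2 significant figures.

Φ = 0.0038

Photons absorbed by the actinometer: 1.44e-4 / 0.577 = 2.496e-4 mol.
Φ(unknown) = 9.38e-7 / 2.496e-4 = 0.0038.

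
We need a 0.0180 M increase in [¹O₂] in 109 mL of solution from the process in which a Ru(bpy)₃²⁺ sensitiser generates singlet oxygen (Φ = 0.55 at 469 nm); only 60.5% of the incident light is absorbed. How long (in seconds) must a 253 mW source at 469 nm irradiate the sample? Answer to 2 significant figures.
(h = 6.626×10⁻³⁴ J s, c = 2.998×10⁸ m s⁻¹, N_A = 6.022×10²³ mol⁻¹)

t ≈ 5900 s

Product: (0.0180 M)(0.109 L) = 0.001962 mol.
Photons that must be absorbed: 0.001962 / 0.55 = 0.003567 mol.
Incident photons needed: 0.003567 / 0.605 = 0.005896 mol.
Photon energy: hc/λ = 4.236×10⁻¹⁹ J; per mole, 2.551×10⁵ J mol⁻¹.
Energy required: 0.005896 × 2.551×10⁵ = 1504 J.
Time: 1504 J / 0.253 W = 5900 s.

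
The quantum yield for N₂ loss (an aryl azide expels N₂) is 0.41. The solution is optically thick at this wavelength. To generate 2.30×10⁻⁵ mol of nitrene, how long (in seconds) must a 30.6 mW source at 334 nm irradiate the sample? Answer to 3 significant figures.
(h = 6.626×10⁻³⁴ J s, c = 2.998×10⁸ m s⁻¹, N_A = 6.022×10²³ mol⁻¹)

t ≈ 657 s

Photons that must be absorbed: 2.30×10⁻⁵ / 0.41 = 5.610×10⁻⁵ mol.
Photon energy: hc/λ = 5.948×10⁻¹⁹ J; per mole, 3.582×10⁵ J mol⁻¹.
Energy required: 5.610×10⁻⁵ × 3.582×10⁵ = 20.10 J.
Time: 20.10 J / 0.0306 W = 657 s.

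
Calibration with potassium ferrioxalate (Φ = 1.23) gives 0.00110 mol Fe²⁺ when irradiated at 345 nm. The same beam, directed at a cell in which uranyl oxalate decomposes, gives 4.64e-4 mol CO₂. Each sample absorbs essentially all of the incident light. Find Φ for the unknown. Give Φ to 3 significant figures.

Photons absorbed by the actinometer: 0.00110 / 1.23 = 8.943e-4 mol.
Φ(unknown) = 4.64e-4 / 8.943e-4 = 0.519.

Φ = 0.519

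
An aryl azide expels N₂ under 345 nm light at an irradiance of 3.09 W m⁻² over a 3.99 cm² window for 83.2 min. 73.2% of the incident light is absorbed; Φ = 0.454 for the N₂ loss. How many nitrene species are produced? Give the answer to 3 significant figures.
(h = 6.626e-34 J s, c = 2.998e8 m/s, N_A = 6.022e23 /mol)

Photon energy at 345 nm: hc/λ = (6.626e-34)(2.998e8)/(345e-9) = 5.758e-19 J.
Energy delivered: (3.09 W m⁻²)(3.99e-4 m²)(4992 s) = 6.155 J.
Photons incident: 6.155 / 5.758e-19 = 1.069e19, i.e. 1.069e19/6.022e23 = 1.775e-5 mol.
Photons absorbed: 0.732 × 1.775e-5 = 1.299e-5 mol.
Product: Φ × n_abs = 0.454 × 1.299e-5 = 5.897e-6 mol.
As a count: 5.897e-6 × 6.022e23 = 3.55e18.

3.55e18 species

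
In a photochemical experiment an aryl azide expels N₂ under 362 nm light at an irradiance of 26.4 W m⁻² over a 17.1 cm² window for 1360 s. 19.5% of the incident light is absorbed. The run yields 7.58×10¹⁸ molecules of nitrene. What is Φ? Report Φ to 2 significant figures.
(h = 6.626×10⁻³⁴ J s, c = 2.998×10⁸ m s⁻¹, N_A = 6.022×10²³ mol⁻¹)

Product: 7.58×10¹⁸ / 6.022×10²³ = 1.259×10⁻⁵ mol.
Photon energy at 362 nm: hc/λ = (6.626×10⁻³⁴)(2.998×10⁸)/(362×10⁻⁹) = 5.487×10⁻¹⁹ J.
Energy delivered: (26.4 W m⁻²)(17.1×10⁻⁴ m²)(1360 s) = 61.40 J.
Photons incident: 61.40 / 5.487×10⁻¹⁹ = 1.119×10²⁰, i.e. 1.119×10²⁰/6.022×10²³ = 1.858×10⁻⁴ mol.
Photons absorbed: 0.195 × 1.858×10⁻⁴ = 3.623×10⁻⁵ mol.
Φ = 1.259×10⁻⁵ mol / 3.623×10⁻⁵ mol photons = 0.35.

Φ = 0.35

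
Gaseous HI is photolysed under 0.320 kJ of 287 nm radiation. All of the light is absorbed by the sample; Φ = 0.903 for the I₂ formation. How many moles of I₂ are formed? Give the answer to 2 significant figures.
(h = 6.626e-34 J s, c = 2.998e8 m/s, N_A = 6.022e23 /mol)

Photon energy at 287 nm: hc/λ = (6.626e-34)(2.998e8)/(287e-9) = 6.922e-19 J.
Incident energy: 0.320 kJ = 320 J.
Photons incident: 320 / 6.922e-19 = 4.623e20, i.e. 4.623e20/6.022e23 = 7.677e-4 mol.
Product: Φ × n_abs = 0.903 × 7.677e-4 = 6.932e-4 mol.

6.9e-4 mol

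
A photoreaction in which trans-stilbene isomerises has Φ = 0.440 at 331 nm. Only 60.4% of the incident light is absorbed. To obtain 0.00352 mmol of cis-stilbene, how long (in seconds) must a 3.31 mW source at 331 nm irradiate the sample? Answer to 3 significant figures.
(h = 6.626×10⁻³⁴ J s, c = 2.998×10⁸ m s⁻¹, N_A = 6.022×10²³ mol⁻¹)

t ≈ 1450 s

Product: 0.00352 mmol = 3.52×10⁻⁶ mol.
Photons that must be absorbed: 3.52×10⁻⁶ / 0.440 = 8.000×10⁻⁶ mol.
Incident photons needed: 8.000×10⁻⁶ / 0.604 = 1.325×10⁻⁵ mol.
Photon energy: hc/λ = 6.001×10⁻¹⁹ J; per mole, 3.614×10⁵ J mol⁻¹.
Energy required: 1.325×10⁻⁵ × 3.614×10⁵ = 4.789 J.
Time: 4.789 J / 0.00331 W = 1450 s.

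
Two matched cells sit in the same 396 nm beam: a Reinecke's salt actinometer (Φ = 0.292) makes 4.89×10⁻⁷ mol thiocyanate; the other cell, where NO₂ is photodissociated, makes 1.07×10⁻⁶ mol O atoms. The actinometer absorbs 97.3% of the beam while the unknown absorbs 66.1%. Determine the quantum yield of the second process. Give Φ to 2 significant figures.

Φ = 0.94

Photons absorbed by the actinometer: 4.89×10⁻⁷ / 0.292 = 1.675×10⁻⁶ mol.
Incident flux: 1.675×10⁻⁶ / 0.973 = 1.721×10⁻⁶ einstein.
Absorbed by unknown: 0.661 × 1.721×10⁻⁶ = 1.138×10⁻⁶ mol.
Φ(unknown) = 1.07×10⁻⁶ / 1.138×10⁻⁶ = 0.94.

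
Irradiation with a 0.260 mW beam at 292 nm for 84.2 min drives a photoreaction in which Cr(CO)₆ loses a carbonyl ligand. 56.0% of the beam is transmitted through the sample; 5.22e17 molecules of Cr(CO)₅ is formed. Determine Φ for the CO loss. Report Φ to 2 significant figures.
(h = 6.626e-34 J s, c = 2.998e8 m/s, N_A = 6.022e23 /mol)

Product: 5.22e17 / 6.022e23 = 8.668e-7 mol.
Photon energy at 292 nm: hc/λ = (6.626e-34)(2.998e8)/(292e-9) = 6.803e-19 J.
Energy delivered: (0.260 mW)(5052 s) = 1.314 J.
Photons incident: 1.314 / 6.803e-19 = 1.932e18, i.e. 1.932e18/6.022e23 = 3.208e-6 mol.
Fraction absorbed: 1 − 56.0/100 = 0.4400.
Photons absorbed: 0.4400 × 3.208e-6 = 1.412e-6 mol.
Φ = 8.668e-7 mol / 1.412e-6 mol photons = 0.61.

Φ = 0.61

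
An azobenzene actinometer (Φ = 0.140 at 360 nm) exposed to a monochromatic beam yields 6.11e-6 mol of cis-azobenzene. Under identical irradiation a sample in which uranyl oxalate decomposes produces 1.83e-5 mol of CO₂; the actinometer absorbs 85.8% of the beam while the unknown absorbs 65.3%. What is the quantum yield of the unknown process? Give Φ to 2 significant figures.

Photons absorbed by the actinometer: 6.11e-6 / 0.140 = 4.364e-5 mol.
Incident flux: 4.364e-5 / 0.858 = 5.086e-5 einstein.
Absorbed by unknown: 0.653 × 5.086e-5 = 3.321e-5 mol.
Φ(unknown) = 1.83e-5 / 3.321e-5 = 0.55.

Φ = 0.55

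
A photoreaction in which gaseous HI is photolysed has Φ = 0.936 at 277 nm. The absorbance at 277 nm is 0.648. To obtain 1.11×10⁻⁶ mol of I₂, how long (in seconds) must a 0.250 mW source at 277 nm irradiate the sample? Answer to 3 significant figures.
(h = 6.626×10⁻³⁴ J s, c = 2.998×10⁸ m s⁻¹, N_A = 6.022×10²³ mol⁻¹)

Photons that must be absorbed: 1.11×10⁻⁶ / 0.936 = 1.186×10⁻⁶ mol.
Fraction absorbed: 1 − 10^(−0.648) = 0.7751.
Incident photons needed: 1.186×10⁻⁶ / 0.7751 = 1.530×10⁻⁶ mol.
Photon energy: hc/λ = 7.171×10⁻¹⁹ J; per mole, 4.318×10⁵ J mol⁻¹.
Energy required: 1.530×10⁻⁶ × 4.318×10⁵ = 0.6607 J.
Time: 0.6607 J / 0.00025 W = 2640 s.

t ≈ 2640 s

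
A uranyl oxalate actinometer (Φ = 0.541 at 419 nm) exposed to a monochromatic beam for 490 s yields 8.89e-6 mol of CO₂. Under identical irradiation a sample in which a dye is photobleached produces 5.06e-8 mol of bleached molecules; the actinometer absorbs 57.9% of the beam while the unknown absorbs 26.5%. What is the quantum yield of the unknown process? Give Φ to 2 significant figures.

Φ = 0.0067

Photons absorbed by the actinometer: 8.89e-6 / 0.541 = 1.643e-5 mol.
Incident flux: 1.643e-5 / 0.579 = 2.838e-5 einstein.
Absorbed by unknown: 0.265 × 2.838e-5 = 7.521e-6 mol.
Φ(unknown) = 5.06e-8 / 7.521e-6 = 0.0067.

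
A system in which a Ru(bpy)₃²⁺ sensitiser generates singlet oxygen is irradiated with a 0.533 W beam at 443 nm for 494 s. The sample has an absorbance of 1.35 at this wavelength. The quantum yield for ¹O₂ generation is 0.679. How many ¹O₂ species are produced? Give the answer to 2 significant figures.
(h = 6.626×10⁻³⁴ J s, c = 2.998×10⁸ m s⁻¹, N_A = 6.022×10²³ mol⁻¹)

Photon energy at 443 nm: hc/λ = (6.626×10⁻³⁴)(2.998×10⁸)/(443×10⁻⁹) = 4.484×10⁻¹⁹ J.
Energy delivered: (0.533 W)(494 s) = 263.3 J.
Photons incident: 263.3 / 4.484×10⁻¹⁹ = 5.872×10²⁰, i.e. 5.872×10²⁰/6.022×10²³ = 9.751×10⁻⁴ mol.
Fraction absorbed: 1 − 10^(−1.35) = 0.9553.
Photons absorbed: 0.9553 × 9.751×10⁻⁴ = 9.315×10⁻⁴ mol.
Product: Φ × n_abs = 0.679 × 9.315×10⁻⁴ = 6.325×10⁻⁴ mol.
As a count: 6.325×10⁻⁴ × 6.022×10²³ = 3.8×10²⁰.

3.8×10²⁰ species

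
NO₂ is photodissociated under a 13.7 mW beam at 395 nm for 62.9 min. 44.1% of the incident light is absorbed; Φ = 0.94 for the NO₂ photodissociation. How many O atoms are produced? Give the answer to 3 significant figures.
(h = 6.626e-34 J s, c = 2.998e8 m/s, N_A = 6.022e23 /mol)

Photon energy at 395 nm: hc/λ = (6.626e-34)(2.998e8)/(395e-9) = 5.029e-19 J.
Energy delivered: (13.7 mW)(3774 s) = 51.70 J.
Photons incident: 51.70 / 5.029e-19 = 1.028e20, i.e. 1.028e20/6.022e23 = 1.707e-4 mol.
Photons absorbed: 0.441 × 1.707e-4 = 7.528e-5 mol.
Product: Φ × n_abs = 0.94 × 7.528e-5 = 7.076e-5 mol.
As a count: 7.076e-5 × 6.022e23 = 4.26e19.

4.26e19 atoms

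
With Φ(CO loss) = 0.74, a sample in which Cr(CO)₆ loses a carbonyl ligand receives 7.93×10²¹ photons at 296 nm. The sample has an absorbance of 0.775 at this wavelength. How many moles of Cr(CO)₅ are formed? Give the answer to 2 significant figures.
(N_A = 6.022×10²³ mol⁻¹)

Moles of photons: 7.93×10²¹ / 6.022×10²³ = 0.01317 mol.
Fraction absorbed: 1 − 10^(−0.775) = 0.8321.
Photons absorbed: 0.8321 × 0.01317 = 0.01096 mol.
Product: Φ × n_abs = 0.74 × 0.01096 = 0.008110 mol.

0.0081 mol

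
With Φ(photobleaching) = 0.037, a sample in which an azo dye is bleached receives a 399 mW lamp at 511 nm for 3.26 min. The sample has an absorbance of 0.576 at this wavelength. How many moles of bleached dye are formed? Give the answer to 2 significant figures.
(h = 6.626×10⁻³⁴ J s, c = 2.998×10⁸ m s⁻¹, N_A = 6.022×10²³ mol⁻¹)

9.1×10⁻⁶ mol

Photon energy at 511 nm: hc/λ = (6.626×10⁻³⁴)(2.998×10⁸)/(511×10⁻⁹) = 3.887×10⁻¹⁹ J.
Energy delivered: (399 mW)(195.6 s) = 78.04 J.
Photons incident: 78.04 / 3.887×10⁻¹⁹ = 2.008×10²⁰, i.e. 2.008×10²⁰/6.022×10²³ = 3.334×10⁻⁴ mol.
Fraction absorbed: 1 − 10^(−0.576) = 0.7345.
Photons absorbed: 0.7345 × 3.334×10⁻⁴ = 2.449×10⁻⁴ mol.
Product: Φ × n_abs = 0.037 × 2.449×10⁻⁴ = 9.061×10⁻⁶ mol.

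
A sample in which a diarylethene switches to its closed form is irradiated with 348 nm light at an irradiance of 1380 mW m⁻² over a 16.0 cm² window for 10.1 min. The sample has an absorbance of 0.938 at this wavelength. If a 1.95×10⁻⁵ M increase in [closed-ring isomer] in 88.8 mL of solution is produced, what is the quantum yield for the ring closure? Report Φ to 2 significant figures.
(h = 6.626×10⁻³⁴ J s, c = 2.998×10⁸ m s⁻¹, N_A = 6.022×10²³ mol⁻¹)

Φ = 0.50

Product: (1.95×10⁻⁵ M)(0.0888 L) = 1.732×10⁻⁶ mol.
Photon energy at 348 nm: hc/λ = (6.626×10⁻³⁴)(2.998×10⁸)/(348×10⁻⁹) = 5.708×10⁻¹⁹ J.
Energy delivered: (1380 mW m⁻²)(16.0×10⁻⁴ m²)(606 s) = 1.338 J.
Photons incident: 1.338 / 5.708×10⁻¹⁹ = 2.344×10¹⁸, i.e. 2.344×10¹⁸/6.022×10²³ = 3.892×10⁻⁶ mol.
Fraction absorbed: 1 − 10^(−0.938) = 0.8847.
Photons absorbed: 0.8847 × 3.892×10⁻⁶ = 3.443×10⁻⁶ mol.
Φ = 1.732×10⁻⁶ mol / 3.443×10⁻⁶ mol photons = 0.50.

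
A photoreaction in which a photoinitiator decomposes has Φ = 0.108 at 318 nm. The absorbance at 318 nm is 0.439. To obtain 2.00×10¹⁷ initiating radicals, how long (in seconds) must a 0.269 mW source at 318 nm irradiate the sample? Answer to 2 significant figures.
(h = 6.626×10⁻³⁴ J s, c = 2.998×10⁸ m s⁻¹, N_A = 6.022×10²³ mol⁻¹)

t ≈ 6800 s

Product: 2.00×10¹⁷ / 6.022×10²³ = 3.321×10⁻⁷ mol.
Photons that must be absorbed: 3.321×10⁻⁷ / 0.108 = 3.075×10⁻⁶ mol.
Fraction absorbed: 1 − 10^(−0.439) = 0.6361.
Incident photons needed: 3.075×10⁻⁶ / 0.6361 = 4.834×10⁻⁶ mol.
Photon energy: hc/λ = 6.247×10⁻¹⁹ J; per mole, 3.762×10⁵ J mol⁻¹.
Energy required: 4.834×10⁻⁶ × 3.762×10⁵ = 1.819 J.
Time: 1.819 J / 0.000269 W = 6800 s.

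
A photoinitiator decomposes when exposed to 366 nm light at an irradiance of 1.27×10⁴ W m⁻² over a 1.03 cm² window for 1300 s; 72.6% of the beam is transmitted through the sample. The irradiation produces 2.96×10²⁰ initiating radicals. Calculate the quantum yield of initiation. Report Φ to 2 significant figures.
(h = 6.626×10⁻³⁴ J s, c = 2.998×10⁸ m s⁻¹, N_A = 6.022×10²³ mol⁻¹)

Product: 2.96×10²⁰ / 6.022×10²³ = 4.915×10⁻⁴ mol.
Photon energy at 366 nm: hc/λ = (6.626×10⁻³⁴)(2.998×10⁸)/(366×10⁻⁹) = 5.428×10⁻¹⁹ J.
Energy delivered: (1.27×10⁴ W m⁻²)(1.03×10⁻⁴ m²)(1300 s) = 1701 J.
Photons incident: 1701 / 5.428×10⁻¹⁹ = 3.134×10²¹, i.e. 3.134×10²¹/6.022×10²³ = 0.005204 mol.
Fraction absorbed: 1 − 72.6/100 = 0.2740.
Photons absorbed: 0.2740 × 0.005204 = 0.001426 mol.
Φ = 4.915×10⁻⁴ mol / 0.001426 mol photons = 0.34.

Φ = 0.34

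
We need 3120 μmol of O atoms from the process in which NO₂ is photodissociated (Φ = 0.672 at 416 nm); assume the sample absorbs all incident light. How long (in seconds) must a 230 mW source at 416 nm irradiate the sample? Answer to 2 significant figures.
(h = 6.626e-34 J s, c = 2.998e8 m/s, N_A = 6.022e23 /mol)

t ≈ 5800 s

Product: 3120 μmol = 0.00312 mol.
Photons that must be absorbed: 0.00312 / 0.672 = 0.004643 mol.
Photon energy: hc/λ = 4.775e-19 J; per mole, 2.876e5 J mol⁻¹.
Energy required: 0.004643 × 2.876e5 = 1335 J.
Time: 1335 J / 0.23 W = 5800 s.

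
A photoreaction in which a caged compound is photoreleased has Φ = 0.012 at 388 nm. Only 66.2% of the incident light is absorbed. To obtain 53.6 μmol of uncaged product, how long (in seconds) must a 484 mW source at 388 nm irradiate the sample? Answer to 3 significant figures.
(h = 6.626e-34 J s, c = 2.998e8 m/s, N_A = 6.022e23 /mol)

t ≈ 4300 s

Product: 53.6 μmol = 5.36e-5 mol.
Photons that must be absorbed: 5.36e-5 / 0.012 = 0.004467 mol.
Incident photons needed: 0.004467 / 0.662 = 0.006748 mol.
Photon energy: hc/λ = 5.120e-19 J; per mole, 3.083e5 J mol⁻¹.
Energy required: 0.006748 × 3.083e5 = 2080 J.
Time: 2080 J / 0.484 W = 4300 s.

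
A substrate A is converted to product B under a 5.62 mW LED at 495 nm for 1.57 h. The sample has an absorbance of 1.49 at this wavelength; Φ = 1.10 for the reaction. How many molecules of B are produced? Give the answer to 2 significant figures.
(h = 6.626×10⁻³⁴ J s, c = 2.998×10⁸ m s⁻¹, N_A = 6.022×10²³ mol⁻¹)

Photon energy at 495 nm: hc/λ = (6.626×10⁻³⁴)(2.998×10⁸)/(495×10⁻⁹) = 4.013×10⁻¹⁹ J.
Energy delivered: (5.62 mW)(5652 s) = 31.76 J.
Photons incident: 31.76 / 4.013×10⁻¹⁹ = 7.914×10¹⁹, i.e. 7.914×10¹⁹/6.022×10²³ = 1.314×10⁻⁴ mol.
Fraction absorbed: 1 − 10^(−1.49) = 0.9676.
Photons absorbed: 0.9676 × 1.314×10⁻⁴ = 1.271×10⁻⁴ mol.
Product: Φ × n_abs = 1.10 × 1.271×10⁻⁴ = 1.398×10⁻⁴ mol.
As a count: 1.398×10⁻⁴ × 6.022×10²³ = 8.4×10¹⁹.

8.4×10¹⁹ molecules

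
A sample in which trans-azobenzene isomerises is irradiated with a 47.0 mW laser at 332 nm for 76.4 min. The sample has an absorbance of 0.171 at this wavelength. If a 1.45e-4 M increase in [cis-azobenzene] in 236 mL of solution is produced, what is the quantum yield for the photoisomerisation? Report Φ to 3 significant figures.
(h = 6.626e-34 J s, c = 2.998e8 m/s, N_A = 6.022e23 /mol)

Product: (1.45e-4 M)(0.236 L) = 3.422e-5 mol.
Photon energy at 332 nm: hc/λ = (6.626e-34)(2.998e8)/(332e-9) = 5.983e-19 J.
Energy delivered: (47.0 mW)(4584 s) = 215.4 J.
Photons incident: 215.4 / 5.983e-19 = 3.600e20, i.e. 3.600e20/6.022e23 = 5.978e-4 mol.
Fraction absorbed: 1 − 10^(−0.171) = 0.3255.
Photons absorbed: 0.3255 × 5.978e-4 = 1.946e-4 mol.
Φ = 3.422e-5 mol / 1.946e-4 mol photons = 0.176.

Φ = 0.176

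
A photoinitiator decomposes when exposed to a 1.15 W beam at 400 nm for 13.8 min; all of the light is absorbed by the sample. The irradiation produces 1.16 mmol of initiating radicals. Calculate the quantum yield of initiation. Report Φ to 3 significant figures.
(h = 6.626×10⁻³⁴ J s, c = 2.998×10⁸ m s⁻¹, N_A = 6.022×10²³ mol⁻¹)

Product: 1.16 mmol = 0.00116 mol.
Photon energy at 400 nm: hc/λ = (6.626×10⁻³⁴)(2.998×10⁸)/(400×10⁻⁹) = 4.966×10⁻¹⁹ J.
Energy delivered: (1.15 W)(828 s) = 952.2 J.
Photons incident: 952.2 / 4.966×10⁻¹⁹ = 1.917×10²¹, i.e. 1.917×10²¹/6.022×10²³ = 0.003183 mol.
Φ = 0.00116 mol / 0.003183 mol photons = 0.364.

Φ = 0.364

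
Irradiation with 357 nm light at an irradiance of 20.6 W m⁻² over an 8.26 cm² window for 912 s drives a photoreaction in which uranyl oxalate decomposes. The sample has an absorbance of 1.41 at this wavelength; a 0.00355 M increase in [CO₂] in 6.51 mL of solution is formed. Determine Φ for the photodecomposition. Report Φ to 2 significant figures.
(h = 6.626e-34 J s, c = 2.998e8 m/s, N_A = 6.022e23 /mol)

Product: (0.00355 M)(0.00651 L) = 2.311e-5 mol.
Photon energy at 357 nm: hc/λ = (6.626e-34)(2.998e8)/(357e-9) = 5.564e-19 J.
Energy delivered: (20.6 W m⁻²)(8.26e-4 m²)(912 s) = 15.52 J.
Photons incident: 15.52 / 5.564e-19 = 2.789e19, i.e. 2.789e19/6.022e23 = 4.631e-5 mol.
Fraction absorbed: 1 − 10^(−1.41) = 0.9611.
Photons absorbed: 0.9611 × 4.631e-5 = 4.451e-5 mol.
Φ = 2.311e-5 mol / 4.451e-5 mol photons = 0.52.

Φ = 0.52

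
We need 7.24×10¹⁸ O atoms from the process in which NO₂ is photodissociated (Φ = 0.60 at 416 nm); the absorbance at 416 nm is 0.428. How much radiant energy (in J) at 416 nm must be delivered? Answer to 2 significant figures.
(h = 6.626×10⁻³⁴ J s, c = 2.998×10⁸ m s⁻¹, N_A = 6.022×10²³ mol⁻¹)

Product: 7.24×10¹⁸ / 6.022×10²³ = 1.202×10⁻⁵ mol.
Photons that must be absorbed: 1.202×10⁻⁵ / 0.60 = 2.003×10⁻⁵ mol.
Fraction absorbed: 1 − 10^(−0.428) = 0.6267.
Incident photons needed: 2.003×10⁻⁵ / 0.6267 = 3.196×10⁻⁵ mol.
Photon energy: hc/λ = 4.775×10⁻¹⁹ J; per mole, 2.876×10⁵ J mol⁻¹.
Energy required: 3.196×10⁻⁵ × 2.876×10⁵ = 9.2 J.

9.2 J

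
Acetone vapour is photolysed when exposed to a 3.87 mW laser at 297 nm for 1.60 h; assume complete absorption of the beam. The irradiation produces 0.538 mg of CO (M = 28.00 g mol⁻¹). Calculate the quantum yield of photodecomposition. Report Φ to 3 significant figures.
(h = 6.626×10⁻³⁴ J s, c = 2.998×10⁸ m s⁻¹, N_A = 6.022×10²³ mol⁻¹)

Product: 0.538 mg / 28.00 g mol⁻¹ = 1.921×10⁻⁵ mol.
Photon energy at 297 nm: hc/λ = (6.626×10⁻³⁴)(2.998×10⁸)/(297×10⁻⁹) = 6.688×10⁻¹⁹ J.
Energy delivered: (3.87 mW)(5760 s) = 22.29 J.
Photons incident: 22.29 / 6.688×10⁻¹⁹ = 3.333×10¹⁹, i.e. 3.333×10¹⁹/6.022×10²³ = 5.535×10⁻⁵ mol.
Φ = 1.921×10⁻⁵ mol / 5.535×10⁻⁵ mol photons = 0.347.

Φ = 0.347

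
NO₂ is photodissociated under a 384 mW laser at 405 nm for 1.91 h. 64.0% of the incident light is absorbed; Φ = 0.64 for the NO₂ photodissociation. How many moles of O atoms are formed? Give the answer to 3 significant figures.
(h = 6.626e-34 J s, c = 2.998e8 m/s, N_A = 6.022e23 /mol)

Photon energy at 405 nm: hc/λ = (6.626e-34)(2.998e8)/(405e-9) = 4.905e-19 J.
Energy delivered: (384 mW)(6876 s) = 2640 J.
Photons incident: 2640 / 4.905e-19 = 5.382e21, i.e. 5.382e21/6.022e23 = 0.008937 mol.
Photons absorbed: 0.640 × 0.008937 = 0.005720 mol.
Product: Φ × n_abs = 0.64 × 0.005720 = 0.003661 mol.

0.00366 mol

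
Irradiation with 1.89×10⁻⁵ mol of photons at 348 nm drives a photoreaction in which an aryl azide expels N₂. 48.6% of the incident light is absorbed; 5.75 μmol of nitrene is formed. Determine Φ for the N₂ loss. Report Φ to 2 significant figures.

Product: 5.75 μmol = 5.75×10⁻⁶ mol.
Photons absorbed: 0.486 × 1.89×10⁻⁵ = 9.185×10⁻⁶ mol.
Φ = 5.75×10⁻⁶ mol / 9.185×10⁻⁶ mol photons = 0.63.

Φ = 0.63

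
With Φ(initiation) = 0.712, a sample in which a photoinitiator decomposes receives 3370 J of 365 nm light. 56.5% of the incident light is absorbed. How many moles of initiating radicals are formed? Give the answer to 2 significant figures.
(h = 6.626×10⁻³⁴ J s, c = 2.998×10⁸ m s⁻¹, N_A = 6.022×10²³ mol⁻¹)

0.0041 mol

Photon energy at 365 nm: hc/λ = (6.626×10⁻³⁴)(2.998×10⁸)/(365×10⁻⁹) = 5.442×10⁻¹⁹ J.
Photons incident: 3370 / 5.442×10⁻¹⁹ = 6.193×10²¹, i.e. 6.193×10²¹/6.022×10²³ = 0.01028 mol.
Photons absorbed: 0.565 × 0.01028 = 0.005808 mol.
Product: Φ × n_abs = 0.712 × 0.005808 = 0.004135 mol.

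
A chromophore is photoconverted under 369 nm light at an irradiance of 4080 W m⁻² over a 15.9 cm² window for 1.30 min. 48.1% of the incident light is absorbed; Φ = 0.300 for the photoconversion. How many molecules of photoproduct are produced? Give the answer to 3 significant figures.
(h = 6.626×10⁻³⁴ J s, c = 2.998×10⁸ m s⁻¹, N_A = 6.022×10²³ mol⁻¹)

1.36×10²⁰ molecules

Photon energy at 369 nm: hc/λ = (6.626×10⁻³⁴)(2.998×10⁸)/(369×10⁻⁹) = 5.383×10⁻¹⁹ J.
Energy delivered: (4080 W m⁻²)(15.9×10⁻⁴ m²)(78 s) = 506.0 J.
Photons incident: 506.0 / 5.383×10⁻¹⁹ = 9.400×10²⁰, i.e. 9.400×10²⁰/6.022×10²³ = 0.001561 mol.
Photons absorbed: 0.481 × 0.001561 = 7.508×10⁻⁴ mol.
Product: Φ × n_abs = 0.300 × 7.508×10⁻⁴ = 2.252×10⁻⁴ mol.
As a count: 2.252×10⁻⁴ × 6.022×10²³ = 1.36×10²⁰.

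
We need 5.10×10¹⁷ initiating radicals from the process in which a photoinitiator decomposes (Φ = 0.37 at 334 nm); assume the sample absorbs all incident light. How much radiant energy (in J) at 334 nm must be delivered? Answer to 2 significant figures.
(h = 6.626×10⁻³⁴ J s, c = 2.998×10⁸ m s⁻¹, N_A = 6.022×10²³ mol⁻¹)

Product: 5.10×10¹⁷ / 6.022×10²³ = 8.469×10⁻⁷ mol.
Photons that must be absorbed: 8.469×10⁻⁷ / 0.37 = 2.289×10⁻⁶ mol.
Photon energy: hc/λ = 5.948×10⁻¹⁹ J; per mole, 3.582×10⁵ J mol⁻¹.
Energy required: 2.289×10⁻⁶ × 3.582×10⁵ = 0.82 J.

0.82 J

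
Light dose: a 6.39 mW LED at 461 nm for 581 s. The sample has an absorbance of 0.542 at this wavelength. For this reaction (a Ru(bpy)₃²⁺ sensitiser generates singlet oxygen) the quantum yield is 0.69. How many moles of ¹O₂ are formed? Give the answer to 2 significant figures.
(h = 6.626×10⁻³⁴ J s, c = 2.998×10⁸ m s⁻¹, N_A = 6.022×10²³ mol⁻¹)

7.0×10⁻⁶ mol

Photon energy at 461 nm: hc/λ = (6.626×10⁻³⁴)(2.998×10⁸)/(461×10⁻⁹) = 4.309×10⁻¹⁹ J.
Energy delivered: (6.39 mW)(581 s) = 3.713 J.
Photons incident: 3.713 / 4.309×10⁻¹⁹ = 8.617×10¹⁸, i.e. 8.617×10¹⁸/6.022×10²³ = 1.431×10⁻⁵ mol.
Fraction absorbed: 1 − 10^(−0.542) = 0.7129.
Photons absorbed: 0.7129 × 1.431×10⁻⁵ = 1.020×10⁻⁵ mol.
Product: Φ × n_abs = 0.69 × 1.020×10⁻⁵ = 7.038×10⁻⁶ mol.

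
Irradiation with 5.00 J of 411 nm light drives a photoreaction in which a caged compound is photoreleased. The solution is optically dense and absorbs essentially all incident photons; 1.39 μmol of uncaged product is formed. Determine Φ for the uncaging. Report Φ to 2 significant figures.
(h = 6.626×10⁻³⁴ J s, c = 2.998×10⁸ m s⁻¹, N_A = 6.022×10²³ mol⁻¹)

Φ = 0.081

Product: 1.39 μmol = 1.39×10⁻⁶ mol.
Photon energy at 411 nm: hc/λ = (6.626×10⁻³⁴)(2.998×10⁸)/(411×10⁻⁹) = 4.833×10⁻¹⁹ J.
Photons incident: 5.00 / 4.833×10⁻¹⁹ = 1.035×10¹⁹, i.e. 1.035×10¹⁹/6.022×10²³ = 1.719×10⁻⁵ mol.
Φ = 1.39×10⁻⁶ mol / 1.719×10⁻⁵ mol photons = 0.081.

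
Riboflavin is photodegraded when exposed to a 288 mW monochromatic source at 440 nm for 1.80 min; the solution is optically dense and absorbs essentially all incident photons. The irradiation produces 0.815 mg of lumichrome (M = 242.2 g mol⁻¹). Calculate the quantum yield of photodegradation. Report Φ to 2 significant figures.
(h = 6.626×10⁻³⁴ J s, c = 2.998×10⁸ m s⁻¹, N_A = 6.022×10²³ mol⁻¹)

Φ = 0.029

Product: 0.815 mg / 242.2 g mol⁻¹ = 3.365×10⁻⁶ mol.
Photon energy at 440 nm: hc/λ = (6.626×10⁻³⁴)(2.998×10⁸)/(440×10⁻⁹) = 4.515×10⁻¹⁹ J.
Energy delivered: (288 mW)(108 s) = 31.10 J.
Photons incident: 31.10 / 4.515×10⁻¹⁹ = 6.888×10¹⁹, i.e. 6.888×10¹⁹/6.022×10²³ = 1.144×10⁻⁴ mol.
Φ = 3.365×10⁻⁶ mol / 1.144×10⁻⁴ mol photons = 0.029.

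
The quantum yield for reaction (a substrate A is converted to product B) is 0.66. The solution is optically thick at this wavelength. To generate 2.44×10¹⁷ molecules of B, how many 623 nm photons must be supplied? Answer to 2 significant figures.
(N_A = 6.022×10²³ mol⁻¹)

Product: 2.44×10¹⁷ / 6.022×10²³ = 4.052×10⁻⁷ mol.
Photons that must be absorbed: 4.052×10⁻⁷ / 0.66 = 6.139×10⁻⁷ mol.
Photon count: 6.139×10⁻⁷ × 6.022×10²³ = 3.7×10¹⁷.

3.7×10¹⁷ photons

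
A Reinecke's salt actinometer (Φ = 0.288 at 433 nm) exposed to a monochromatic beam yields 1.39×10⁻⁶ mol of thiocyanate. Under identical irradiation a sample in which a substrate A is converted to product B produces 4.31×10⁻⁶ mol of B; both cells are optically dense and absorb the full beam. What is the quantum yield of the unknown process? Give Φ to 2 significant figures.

Φ = 0.89

Photons absorbed by the actinometer: 1.39×10⁻⁶ / 0.288 = 4.826×10⁻⁶ mol.
Φ(unknown) = 4.31×10⁻⁶ / 4.826×10⁻⁶ = 0.89.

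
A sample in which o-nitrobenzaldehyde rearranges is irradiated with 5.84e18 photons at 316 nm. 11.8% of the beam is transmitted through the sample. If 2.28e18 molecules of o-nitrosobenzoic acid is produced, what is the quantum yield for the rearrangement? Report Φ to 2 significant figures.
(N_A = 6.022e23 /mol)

Φ = 0.44

Product: 2.28e18 / 6.022e23 = 3.786e-6 mol.
Moles of photons: 5.84e18 / 6.022e23 = 9.698e-6 mol.
Fraction absorbed: 1 − 11.8/100 = 0.8820.
Photons absorbed: 0.8820 × 9.698e-6 = 8.554e-6 mol.
Φ = 3.786e-6 mol / 8.554e-6 mol photons = 0.44.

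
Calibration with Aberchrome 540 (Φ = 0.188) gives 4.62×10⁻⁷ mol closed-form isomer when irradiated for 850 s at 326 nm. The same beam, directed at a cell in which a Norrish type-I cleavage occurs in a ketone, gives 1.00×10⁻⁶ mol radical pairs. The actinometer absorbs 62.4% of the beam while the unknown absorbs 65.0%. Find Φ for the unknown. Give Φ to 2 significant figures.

Φ = 0.39

Photons absorbed by the actinometer: 4.62×10⁻⁷ / 0.188 = 2.457×10⁻⁶ mol.
Incident flux: 2.457×10⁻⁶ / 0.624 = 3.938×10⁻⁶ einstein.
Absorbed by unknown: 0.650 × 3.938×10⁻⁶ = 2.560×10⁻⁶ mol.
Φ(unknown) = 1.00×10⁻⁶ / 2.560×10⁻⁶ = 0.39.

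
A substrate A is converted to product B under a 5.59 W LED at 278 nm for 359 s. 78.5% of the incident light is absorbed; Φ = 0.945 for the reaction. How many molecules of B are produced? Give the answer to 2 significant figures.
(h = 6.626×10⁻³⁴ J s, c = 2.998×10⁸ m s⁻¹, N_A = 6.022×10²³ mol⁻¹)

2.1×10²¹ molecules

Photon energy at 278 nm: hc/λ = (6.626×10⁻³⁴)(2.998×10⁸)/(278×10⁻⁹) = 7.146×10⁻¹⁹ J.
Energy delivered: (5.59 W)(359 s) = 2007 J.
Photons incident: 2007 / 7.146×10⁻¹⁹ = 2.809×10²¹, i.e. 2.809×10²¹/6.022×10²³ = 0.004665 mol.
Photons absorbed: 0.785 × 0.004665 = 0.003662 mol.
Product: Φ × n_abs = 0.945 × 0.003662 = 0.003461 mol.
As a count: 0.003461 × 6.022×10²³ = 2.1×10²¹.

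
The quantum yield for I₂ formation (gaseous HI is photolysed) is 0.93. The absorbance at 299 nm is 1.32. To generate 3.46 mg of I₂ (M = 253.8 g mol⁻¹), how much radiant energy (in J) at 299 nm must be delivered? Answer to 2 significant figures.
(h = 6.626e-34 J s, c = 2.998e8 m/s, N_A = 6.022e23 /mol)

Product: 3.46 mg / 253.8 g mol⁻¹ = 1.363e-5 mol.
Photons that must be absorbed: 1.363e-5 / 0.93 = 1.466e-5 mol.
Fraction absorbed: 1 − 10^(−1.32) = 0.9521.
Incident photons needed: 1.466e-5 / 0.9521 = 1.540e-5 mol.
Photon energy: hc/λ = 6.644e-19 J; per mole, 4.001e5 J mol⁻¹.
Energy required: 1.540e-5 × 4.001e5 = 6.2 J.

6.2 J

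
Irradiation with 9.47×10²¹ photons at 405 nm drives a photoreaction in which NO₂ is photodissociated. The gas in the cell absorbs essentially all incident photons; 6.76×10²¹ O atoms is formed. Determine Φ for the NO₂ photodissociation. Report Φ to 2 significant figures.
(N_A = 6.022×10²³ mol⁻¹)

Φ = 0.71

Product: 6.76×10²¹ / 6.022×10²³ = 0.01123 mol.
Moles of photons: 9.47×10²¹ / 6.022×10²³ = 0.01573 mol.
Φ = 0.01123 mol / 0.01573 mol photons = 0.71.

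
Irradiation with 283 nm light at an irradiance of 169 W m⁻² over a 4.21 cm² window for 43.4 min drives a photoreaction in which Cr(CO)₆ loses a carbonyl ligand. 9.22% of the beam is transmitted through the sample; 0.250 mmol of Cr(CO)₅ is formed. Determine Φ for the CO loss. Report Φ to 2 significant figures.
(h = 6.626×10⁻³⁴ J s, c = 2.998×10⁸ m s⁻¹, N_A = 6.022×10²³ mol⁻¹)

Φ = 0.63

Product: 0.250 mmol = 2.50×10⁻⁴ mol.
Photon energy at 283 nm: hc/λ = (6.626×10⁻³⁴)(2.998×10⁸)/(283×10⁻⁹) = 7.019×10⁻¹⁹ J.
Energy delivered: (169 W m⁻²)(4.21×10⁻⁴ m²)(2604 s) = 185.3 J.
Photons incident: 185.3 / 7.019×10⁻¹⁹ = 2.640×10²⁰, i.e. 2.640×10²⁰/6.022×10²³ = 4.384×10⁻⁴ mol.
Fraction absorbed: 1 − 9.22/100 = 0.9078.
Photons absorbed: 0.9078 × 4.384×10⁻⁴ = 3.980×10⁻⁴ mol.
Φ = 2.50×10⁻⁴ mol / 3.980×10⁻⁴ mol photons = 0.63.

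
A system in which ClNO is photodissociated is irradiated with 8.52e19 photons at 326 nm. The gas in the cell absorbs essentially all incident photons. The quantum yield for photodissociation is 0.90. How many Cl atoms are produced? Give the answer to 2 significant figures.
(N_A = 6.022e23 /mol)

Moles of photons: 8.52e19 / 6.022e23 = 1.415e-4 mol.
Product: Φ × n_abs = 0.90 × 1.415e-4 = 1.274e-4 mol.
As a count: 1.274e-4 × 6.022e23 = 7.7e19.

7.7e19 atoms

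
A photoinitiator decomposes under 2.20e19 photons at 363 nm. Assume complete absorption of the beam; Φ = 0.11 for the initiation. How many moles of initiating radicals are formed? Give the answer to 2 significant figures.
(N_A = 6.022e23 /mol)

Moles of photons: 2.20e19 / 6.022e23 = 3.653e-5 mol.
Product: Φ × n_abs = 0.11 × 3.653e-5 = 4.018e-6 mol.

4.0e-6 mol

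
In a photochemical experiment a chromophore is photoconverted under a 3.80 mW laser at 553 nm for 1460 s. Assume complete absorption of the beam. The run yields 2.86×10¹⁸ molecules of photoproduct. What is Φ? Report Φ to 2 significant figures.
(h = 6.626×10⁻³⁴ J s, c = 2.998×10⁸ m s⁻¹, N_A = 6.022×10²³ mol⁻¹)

Product: 2.86×10¹⁸ / 6.022×10²³ = 4.749×10⁻⁶ mol.
Photon energy at 553 nm: hc/λ = (6.626×10⁻³⁴)(2.998×10⁸)/(553×10⁻⁹) = 3.592×10⁻¹⁹ J.
Energy delivered: (3.80 mW)(1460 s) = 5.548 J.
Photons incident: 5.548 / 3.592×10⁻¹⁹ = 1.545×10¹⁹, i.e. 1.545×10¹⁹/6.022×10²³ = 2.566×10⁻⁵ mol.
Φ = 4.749×10⁻⁶ mol / 2.566×10⁻⁵ mol photons = 0.19.

Φ = 0.19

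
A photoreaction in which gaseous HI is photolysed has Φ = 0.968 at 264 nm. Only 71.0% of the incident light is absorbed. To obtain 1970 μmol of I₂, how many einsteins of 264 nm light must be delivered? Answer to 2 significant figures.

0.0029 einstein

Product: 1970 μmol = 0.00197 mol.
Photons that must be absorbed: 0.00197 / 0.968 = 0.002035 mol.
Incident photons needed: 0.002035 / 0.710 = 0.002866 mol.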